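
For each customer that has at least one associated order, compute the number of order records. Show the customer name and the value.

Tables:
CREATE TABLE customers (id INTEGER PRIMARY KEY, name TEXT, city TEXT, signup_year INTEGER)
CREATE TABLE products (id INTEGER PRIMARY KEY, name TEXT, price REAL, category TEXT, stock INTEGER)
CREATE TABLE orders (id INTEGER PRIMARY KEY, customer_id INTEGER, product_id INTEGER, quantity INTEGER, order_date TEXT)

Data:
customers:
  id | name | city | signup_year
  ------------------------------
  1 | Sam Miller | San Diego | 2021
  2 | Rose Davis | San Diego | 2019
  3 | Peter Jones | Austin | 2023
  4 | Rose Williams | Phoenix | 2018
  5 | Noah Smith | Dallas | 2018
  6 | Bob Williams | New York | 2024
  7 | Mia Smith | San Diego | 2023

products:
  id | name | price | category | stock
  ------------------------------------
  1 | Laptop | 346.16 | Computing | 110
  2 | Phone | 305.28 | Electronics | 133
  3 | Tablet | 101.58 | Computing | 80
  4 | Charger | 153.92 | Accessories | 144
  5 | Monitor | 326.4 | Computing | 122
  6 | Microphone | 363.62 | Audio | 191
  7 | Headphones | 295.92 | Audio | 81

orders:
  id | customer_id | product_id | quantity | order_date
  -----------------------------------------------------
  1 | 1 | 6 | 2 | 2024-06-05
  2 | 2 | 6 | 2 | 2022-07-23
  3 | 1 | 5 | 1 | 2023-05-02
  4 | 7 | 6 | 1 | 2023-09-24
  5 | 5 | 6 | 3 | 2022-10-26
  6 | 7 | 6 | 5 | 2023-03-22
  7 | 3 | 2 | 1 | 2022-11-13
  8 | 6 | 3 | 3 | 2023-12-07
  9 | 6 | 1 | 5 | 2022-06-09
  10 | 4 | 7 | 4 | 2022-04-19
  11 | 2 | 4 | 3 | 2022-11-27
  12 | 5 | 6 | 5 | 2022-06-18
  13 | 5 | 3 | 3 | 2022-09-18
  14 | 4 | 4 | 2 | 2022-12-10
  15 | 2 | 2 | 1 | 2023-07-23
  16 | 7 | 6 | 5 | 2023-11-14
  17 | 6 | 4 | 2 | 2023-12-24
SELECT p.name, COUNT(*) AS n FROM orders c JOIN customers p ON c.customer_id = p.id GROUP BY p.id, p.name

Execution result:
name | n
Sam Miller | 2
Rose Davis | 3
Peter Jones | 1
Rose Williams | 2
Noah Smith | 3
Bob Williams | 3
Mia Smith | 3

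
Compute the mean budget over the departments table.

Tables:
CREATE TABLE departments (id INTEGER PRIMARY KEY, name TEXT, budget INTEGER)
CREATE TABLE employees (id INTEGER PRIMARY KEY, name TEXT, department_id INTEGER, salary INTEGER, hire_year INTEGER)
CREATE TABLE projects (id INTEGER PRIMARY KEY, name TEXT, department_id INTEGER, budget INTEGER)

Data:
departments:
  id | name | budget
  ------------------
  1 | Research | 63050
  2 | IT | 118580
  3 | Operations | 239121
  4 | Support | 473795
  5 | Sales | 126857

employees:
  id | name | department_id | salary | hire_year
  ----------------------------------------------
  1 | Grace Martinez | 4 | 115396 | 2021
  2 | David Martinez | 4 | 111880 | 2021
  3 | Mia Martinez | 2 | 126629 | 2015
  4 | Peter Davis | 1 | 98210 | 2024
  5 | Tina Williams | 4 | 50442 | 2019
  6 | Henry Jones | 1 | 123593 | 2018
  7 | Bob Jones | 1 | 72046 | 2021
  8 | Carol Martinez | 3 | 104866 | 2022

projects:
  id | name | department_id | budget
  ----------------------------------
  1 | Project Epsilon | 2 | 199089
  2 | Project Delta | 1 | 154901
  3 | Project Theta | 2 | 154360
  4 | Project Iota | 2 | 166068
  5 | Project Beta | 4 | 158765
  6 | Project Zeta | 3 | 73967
SELECT AVG(budget) FROM departments

Execution result:
204280.60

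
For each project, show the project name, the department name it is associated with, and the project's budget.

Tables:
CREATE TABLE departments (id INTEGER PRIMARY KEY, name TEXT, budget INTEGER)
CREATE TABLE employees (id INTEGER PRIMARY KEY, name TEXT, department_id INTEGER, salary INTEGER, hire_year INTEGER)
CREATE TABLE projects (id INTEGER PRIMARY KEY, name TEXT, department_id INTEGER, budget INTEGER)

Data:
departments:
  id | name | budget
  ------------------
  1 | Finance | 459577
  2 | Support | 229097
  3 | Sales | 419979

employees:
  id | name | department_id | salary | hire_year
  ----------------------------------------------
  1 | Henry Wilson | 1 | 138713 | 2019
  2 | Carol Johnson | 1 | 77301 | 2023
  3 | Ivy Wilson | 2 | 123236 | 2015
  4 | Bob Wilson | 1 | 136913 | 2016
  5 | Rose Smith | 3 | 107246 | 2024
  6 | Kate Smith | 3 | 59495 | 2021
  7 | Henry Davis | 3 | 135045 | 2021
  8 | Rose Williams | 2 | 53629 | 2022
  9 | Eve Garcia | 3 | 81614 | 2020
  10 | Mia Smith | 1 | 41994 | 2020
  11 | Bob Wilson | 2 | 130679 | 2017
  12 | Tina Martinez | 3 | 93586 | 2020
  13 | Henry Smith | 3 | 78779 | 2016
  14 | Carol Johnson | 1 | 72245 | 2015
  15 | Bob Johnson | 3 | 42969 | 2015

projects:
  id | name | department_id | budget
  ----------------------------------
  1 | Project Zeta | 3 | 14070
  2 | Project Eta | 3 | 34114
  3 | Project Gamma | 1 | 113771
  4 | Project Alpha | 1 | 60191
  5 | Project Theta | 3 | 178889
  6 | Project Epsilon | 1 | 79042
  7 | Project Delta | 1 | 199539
SELECT c.name, p.name AS department, c.budget FROM projects c JOIN departments p ON c.department_id = p.id

Execution result:
name | department | budget
Project Zeta | Sales | 14070
Project Eta | Sales | 34114
Project Gamma | Finance | 113771
Project Alpha | Finance | 60191
Project Theta | Sales | 178889
Project Epsilon | Finance | 79042
Project Delta | Finance | 199539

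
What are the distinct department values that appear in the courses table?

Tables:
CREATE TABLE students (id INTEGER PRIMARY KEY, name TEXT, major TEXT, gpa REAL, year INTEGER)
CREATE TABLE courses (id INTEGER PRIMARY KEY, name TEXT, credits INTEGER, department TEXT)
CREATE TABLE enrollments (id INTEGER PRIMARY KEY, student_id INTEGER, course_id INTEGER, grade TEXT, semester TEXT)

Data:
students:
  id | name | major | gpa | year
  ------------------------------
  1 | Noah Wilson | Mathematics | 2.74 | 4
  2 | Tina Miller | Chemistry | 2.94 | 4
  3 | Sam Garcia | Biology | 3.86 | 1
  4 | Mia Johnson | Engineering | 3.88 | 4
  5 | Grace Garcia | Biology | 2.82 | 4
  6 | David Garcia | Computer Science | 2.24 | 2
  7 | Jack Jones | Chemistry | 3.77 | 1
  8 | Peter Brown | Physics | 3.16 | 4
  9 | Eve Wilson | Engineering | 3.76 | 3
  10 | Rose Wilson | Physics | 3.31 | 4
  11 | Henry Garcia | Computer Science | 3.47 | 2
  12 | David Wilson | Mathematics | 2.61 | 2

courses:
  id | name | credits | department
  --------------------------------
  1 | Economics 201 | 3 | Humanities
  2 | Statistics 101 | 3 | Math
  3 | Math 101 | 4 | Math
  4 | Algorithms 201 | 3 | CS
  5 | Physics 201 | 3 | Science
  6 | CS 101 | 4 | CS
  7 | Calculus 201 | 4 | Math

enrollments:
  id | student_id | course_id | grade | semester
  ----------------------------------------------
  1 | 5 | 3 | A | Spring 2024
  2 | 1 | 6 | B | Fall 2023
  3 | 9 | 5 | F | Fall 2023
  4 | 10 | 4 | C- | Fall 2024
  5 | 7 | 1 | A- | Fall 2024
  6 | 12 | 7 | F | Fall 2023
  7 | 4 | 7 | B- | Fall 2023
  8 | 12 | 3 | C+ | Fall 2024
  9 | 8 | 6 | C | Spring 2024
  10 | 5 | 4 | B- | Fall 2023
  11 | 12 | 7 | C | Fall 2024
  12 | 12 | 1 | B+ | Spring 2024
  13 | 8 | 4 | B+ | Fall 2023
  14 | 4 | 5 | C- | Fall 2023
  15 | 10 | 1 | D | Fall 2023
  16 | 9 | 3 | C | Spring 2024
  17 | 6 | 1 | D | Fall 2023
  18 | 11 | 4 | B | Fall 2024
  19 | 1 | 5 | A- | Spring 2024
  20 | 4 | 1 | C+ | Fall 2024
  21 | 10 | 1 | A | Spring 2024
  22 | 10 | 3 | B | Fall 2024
SELECT DISTINCT department FROM courses

Execution result:
department
Humanities
Math
CS
Science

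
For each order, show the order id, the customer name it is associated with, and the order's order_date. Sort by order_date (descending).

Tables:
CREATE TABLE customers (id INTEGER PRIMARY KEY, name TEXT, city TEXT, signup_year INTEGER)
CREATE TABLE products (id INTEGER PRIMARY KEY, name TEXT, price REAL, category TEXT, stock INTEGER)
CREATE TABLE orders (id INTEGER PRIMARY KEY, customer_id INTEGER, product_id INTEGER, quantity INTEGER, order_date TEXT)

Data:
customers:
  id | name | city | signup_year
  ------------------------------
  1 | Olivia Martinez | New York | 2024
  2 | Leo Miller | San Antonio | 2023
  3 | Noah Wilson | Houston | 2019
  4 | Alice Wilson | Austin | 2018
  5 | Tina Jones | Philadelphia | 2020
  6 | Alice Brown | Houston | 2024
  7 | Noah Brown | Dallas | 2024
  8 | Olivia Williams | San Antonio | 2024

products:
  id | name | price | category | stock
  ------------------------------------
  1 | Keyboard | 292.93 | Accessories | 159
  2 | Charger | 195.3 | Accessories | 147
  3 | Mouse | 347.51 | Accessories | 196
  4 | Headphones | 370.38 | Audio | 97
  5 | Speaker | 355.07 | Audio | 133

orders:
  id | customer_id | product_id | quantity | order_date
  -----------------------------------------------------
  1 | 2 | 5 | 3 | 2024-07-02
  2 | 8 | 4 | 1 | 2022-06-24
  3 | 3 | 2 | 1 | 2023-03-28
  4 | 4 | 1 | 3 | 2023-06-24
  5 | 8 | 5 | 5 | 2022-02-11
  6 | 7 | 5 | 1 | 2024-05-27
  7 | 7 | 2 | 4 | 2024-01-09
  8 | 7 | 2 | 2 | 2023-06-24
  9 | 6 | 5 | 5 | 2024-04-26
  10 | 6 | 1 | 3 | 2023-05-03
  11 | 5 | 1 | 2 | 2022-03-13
SELECT c.id, p.name AS customer, c.order_date FROM orders c JOIN customers p ON c.customer_id = p.id ORDER BY c.order_date DESC

Execution result:
id | customer | order_date
1 | Leo Miller | 2024-07-02
6 | Noah Brown | 2024-05-27
9 | Alice Brown | 2024-04-26
7 | Noah Brown | 2024-01-09
4 | Alice Wilson | 2023-06-24
8 | Noah Brown | 2023-06-24
10 | Alice Brown | 2023-05-03
3 | Noah Wilson | 2023-03-28
2 | Olivia Williams | 2022-06-24
11 | Tina Jones | 2022-03-13
5 | Olivia Williams | 2022-02-11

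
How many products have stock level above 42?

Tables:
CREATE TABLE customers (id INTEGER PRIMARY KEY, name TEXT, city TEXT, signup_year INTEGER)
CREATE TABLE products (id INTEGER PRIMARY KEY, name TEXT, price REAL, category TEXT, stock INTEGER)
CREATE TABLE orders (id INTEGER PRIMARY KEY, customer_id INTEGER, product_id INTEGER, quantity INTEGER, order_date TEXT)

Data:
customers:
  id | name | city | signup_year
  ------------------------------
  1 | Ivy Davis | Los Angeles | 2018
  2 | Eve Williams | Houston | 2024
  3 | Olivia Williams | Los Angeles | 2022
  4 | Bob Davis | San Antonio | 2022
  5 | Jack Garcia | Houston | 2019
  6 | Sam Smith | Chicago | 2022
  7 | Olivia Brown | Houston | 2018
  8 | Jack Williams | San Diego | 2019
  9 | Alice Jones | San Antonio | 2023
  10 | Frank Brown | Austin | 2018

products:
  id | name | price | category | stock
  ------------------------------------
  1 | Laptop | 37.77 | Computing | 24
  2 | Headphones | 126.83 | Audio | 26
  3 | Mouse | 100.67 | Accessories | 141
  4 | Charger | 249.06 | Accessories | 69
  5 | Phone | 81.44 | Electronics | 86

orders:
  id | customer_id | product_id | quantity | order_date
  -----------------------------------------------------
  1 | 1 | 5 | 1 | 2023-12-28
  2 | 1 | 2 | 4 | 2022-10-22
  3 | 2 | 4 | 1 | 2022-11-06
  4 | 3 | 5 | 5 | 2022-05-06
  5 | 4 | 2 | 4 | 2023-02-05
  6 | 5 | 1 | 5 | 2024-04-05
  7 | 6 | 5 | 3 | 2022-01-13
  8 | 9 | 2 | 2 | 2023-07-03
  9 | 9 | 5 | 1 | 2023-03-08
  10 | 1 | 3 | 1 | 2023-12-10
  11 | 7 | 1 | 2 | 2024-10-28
SELECT COUNT(*) FROM products WHERE stock > 42

Execution result:
3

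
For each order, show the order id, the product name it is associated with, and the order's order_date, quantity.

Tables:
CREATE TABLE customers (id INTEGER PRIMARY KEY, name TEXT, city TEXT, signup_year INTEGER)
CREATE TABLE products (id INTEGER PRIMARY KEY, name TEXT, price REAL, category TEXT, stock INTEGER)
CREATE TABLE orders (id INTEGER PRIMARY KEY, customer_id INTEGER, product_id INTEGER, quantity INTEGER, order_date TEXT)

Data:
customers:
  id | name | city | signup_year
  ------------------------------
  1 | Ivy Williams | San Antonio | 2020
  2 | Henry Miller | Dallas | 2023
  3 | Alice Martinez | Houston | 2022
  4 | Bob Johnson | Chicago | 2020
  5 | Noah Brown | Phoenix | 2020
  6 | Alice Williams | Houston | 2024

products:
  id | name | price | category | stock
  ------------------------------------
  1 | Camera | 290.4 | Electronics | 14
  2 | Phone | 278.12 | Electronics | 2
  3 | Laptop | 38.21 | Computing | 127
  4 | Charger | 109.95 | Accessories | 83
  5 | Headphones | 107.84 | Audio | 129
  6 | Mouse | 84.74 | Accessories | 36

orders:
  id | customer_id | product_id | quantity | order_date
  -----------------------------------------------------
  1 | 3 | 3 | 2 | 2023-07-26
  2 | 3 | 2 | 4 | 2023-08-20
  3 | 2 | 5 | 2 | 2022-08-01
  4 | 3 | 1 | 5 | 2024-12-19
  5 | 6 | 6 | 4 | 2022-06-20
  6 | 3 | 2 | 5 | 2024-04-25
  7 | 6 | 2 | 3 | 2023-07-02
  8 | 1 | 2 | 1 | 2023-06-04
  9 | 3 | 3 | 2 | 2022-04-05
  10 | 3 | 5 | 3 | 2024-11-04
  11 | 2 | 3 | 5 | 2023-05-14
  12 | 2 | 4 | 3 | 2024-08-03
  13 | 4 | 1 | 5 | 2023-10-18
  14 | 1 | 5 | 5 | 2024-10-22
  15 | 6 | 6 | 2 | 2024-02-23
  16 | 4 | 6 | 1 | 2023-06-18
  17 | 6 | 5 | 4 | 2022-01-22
SELECT c.id, p.name AS product, c.order_date, c.quantity FROM orders c JOIN products p ON c.product_id = p.id

Execution result:
id | product | order_date | quantity
1 | Laptop | 2023-07-26 | 2
2 | Phone | 2023-08-20 | 4
3 | Headphones | 2022-08-01 | 2
4 | Camera | 2024-12-19 | 5
5 | Mouse | 2022-06-20 | 4
6 | Phone | 2024-04-25 | 5
7 | Phone | 2023-07-02 | 3
8 | Phone | 2023-06-04 | 1
9 | Laptop | 2022-04-05 | 2
10 | Headphones | 2024-11-04 | 3
11 | Laptop | 2023-05-14 | 5
12 | Charger | 2024-08-03 | 3
13 | Camera | 2023-10-18 | 5
14 | Headphones | 2024-10-22 | 5
15 | Mouse | 2024-02-23 | 2
16 | Mouse | 2023-06-18 | 1
17 | Headphones | 2022-01-22 | 4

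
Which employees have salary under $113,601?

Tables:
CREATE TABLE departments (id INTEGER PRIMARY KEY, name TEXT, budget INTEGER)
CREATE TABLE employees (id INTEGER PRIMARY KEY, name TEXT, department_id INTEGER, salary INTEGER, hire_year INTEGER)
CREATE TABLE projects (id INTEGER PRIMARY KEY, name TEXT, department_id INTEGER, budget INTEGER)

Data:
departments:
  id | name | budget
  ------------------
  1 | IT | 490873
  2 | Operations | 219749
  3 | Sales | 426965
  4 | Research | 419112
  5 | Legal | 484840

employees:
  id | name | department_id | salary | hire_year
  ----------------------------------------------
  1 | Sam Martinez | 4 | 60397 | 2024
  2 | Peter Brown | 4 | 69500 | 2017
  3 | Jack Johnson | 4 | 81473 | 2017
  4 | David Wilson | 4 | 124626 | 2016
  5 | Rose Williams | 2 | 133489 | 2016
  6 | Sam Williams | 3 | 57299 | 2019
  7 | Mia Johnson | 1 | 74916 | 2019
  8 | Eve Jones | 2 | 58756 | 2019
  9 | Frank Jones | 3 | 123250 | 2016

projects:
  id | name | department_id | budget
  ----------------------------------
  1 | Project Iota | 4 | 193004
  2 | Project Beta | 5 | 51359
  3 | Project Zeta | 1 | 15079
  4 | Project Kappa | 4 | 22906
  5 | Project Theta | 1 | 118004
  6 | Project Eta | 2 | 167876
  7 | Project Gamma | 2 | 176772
SELECT name, salary FROM employees WHERE salary < 113601

Execution result:
name | salary
Sam Martinez | 60397
Peter Brown | 69500
Jack Johnson | 81473
Sam Williams | 57299
Mia Johnson | 74916
Eve Jones | 58756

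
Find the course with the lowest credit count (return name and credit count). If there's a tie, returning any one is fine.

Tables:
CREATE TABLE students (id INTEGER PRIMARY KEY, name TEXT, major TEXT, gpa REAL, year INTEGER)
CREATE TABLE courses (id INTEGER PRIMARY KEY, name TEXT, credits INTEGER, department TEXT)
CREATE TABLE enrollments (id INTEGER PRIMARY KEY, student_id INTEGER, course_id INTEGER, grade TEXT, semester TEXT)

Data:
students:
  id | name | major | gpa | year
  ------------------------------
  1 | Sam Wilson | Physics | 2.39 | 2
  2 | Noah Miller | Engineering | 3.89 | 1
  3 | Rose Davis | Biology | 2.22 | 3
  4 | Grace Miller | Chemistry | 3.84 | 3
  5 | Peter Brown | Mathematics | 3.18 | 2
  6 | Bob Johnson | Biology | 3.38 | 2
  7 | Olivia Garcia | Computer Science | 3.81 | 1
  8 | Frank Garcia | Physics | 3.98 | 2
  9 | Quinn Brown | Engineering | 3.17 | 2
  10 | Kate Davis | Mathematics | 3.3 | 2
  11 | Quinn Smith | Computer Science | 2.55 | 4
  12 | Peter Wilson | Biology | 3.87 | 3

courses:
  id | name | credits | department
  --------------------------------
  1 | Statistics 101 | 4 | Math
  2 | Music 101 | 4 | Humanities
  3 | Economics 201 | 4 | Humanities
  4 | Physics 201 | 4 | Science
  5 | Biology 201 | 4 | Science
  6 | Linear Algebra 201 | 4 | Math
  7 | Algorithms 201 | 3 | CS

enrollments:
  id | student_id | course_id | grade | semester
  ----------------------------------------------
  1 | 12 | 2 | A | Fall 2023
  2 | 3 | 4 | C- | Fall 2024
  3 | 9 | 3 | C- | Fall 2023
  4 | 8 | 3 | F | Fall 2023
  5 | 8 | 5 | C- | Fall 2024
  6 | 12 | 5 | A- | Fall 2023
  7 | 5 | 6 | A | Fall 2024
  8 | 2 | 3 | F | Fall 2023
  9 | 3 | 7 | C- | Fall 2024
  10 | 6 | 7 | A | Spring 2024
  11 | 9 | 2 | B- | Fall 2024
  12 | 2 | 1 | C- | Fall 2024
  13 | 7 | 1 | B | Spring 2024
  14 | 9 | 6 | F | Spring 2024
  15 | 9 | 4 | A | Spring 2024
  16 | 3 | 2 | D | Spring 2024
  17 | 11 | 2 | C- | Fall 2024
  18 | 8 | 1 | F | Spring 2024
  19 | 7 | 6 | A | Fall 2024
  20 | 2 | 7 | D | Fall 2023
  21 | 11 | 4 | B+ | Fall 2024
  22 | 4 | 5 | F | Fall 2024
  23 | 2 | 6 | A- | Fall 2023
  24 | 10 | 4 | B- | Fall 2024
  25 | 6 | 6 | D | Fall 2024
SELECT name, credits FROM courses ORDER BY credits ASC LIMIT 1

Execution result:
name | credits
Algorithms 201 | 3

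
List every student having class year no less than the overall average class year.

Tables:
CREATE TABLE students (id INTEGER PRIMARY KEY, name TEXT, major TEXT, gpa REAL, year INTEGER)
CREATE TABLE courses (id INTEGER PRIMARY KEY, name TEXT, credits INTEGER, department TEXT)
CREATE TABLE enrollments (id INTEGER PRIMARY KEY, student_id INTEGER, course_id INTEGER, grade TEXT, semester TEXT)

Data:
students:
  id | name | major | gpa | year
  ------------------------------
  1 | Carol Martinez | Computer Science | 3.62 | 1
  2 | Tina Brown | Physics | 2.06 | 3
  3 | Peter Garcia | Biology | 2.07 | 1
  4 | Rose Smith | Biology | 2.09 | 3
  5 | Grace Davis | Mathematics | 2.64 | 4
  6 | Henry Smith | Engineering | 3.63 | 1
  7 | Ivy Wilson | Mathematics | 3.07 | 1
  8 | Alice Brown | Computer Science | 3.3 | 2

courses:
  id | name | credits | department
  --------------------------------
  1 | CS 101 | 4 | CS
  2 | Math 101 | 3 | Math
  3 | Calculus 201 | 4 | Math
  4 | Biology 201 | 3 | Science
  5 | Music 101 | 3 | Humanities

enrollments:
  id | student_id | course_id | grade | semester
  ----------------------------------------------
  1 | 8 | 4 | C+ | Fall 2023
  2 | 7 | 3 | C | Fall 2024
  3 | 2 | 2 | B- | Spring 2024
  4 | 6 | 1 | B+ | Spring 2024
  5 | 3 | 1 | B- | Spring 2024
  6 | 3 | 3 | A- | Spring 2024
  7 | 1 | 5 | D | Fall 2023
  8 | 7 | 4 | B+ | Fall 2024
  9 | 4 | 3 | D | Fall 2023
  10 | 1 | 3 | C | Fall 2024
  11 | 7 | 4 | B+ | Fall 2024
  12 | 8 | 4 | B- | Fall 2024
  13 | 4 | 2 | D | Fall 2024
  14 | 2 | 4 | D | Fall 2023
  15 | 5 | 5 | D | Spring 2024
SELECT name, year FROM students WHERE year >= (SELECT AVG(year) FROM students)

Execution result:
name | year
Tina Brown | 3
Rose Smith | 3
Grace Davis | 4
Alice Brown | 2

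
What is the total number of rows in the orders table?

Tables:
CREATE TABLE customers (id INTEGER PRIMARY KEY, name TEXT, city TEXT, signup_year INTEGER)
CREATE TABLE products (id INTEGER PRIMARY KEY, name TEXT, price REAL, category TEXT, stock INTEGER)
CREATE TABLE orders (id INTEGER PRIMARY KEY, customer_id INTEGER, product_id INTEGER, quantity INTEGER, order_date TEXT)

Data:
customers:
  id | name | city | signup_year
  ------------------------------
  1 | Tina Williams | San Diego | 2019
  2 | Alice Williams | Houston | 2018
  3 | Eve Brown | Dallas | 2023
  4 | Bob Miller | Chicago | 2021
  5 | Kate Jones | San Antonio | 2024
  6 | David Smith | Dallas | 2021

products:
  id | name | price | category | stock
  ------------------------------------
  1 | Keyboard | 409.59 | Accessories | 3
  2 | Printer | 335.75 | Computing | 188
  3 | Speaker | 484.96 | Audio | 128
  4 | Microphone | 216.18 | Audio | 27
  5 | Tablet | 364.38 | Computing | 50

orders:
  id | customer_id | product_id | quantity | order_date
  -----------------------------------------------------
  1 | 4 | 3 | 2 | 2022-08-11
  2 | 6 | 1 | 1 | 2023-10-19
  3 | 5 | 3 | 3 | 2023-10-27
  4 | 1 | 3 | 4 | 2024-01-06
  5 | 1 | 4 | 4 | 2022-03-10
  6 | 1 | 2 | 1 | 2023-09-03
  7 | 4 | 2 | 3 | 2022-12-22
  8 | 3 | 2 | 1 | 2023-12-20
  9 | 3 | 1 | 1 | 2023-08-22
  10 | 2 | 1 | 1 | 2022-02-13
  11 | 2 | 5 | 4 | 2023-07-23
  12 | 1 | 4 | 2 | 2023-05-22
SELECT COUNT(*) FROM orders

Execution result:
12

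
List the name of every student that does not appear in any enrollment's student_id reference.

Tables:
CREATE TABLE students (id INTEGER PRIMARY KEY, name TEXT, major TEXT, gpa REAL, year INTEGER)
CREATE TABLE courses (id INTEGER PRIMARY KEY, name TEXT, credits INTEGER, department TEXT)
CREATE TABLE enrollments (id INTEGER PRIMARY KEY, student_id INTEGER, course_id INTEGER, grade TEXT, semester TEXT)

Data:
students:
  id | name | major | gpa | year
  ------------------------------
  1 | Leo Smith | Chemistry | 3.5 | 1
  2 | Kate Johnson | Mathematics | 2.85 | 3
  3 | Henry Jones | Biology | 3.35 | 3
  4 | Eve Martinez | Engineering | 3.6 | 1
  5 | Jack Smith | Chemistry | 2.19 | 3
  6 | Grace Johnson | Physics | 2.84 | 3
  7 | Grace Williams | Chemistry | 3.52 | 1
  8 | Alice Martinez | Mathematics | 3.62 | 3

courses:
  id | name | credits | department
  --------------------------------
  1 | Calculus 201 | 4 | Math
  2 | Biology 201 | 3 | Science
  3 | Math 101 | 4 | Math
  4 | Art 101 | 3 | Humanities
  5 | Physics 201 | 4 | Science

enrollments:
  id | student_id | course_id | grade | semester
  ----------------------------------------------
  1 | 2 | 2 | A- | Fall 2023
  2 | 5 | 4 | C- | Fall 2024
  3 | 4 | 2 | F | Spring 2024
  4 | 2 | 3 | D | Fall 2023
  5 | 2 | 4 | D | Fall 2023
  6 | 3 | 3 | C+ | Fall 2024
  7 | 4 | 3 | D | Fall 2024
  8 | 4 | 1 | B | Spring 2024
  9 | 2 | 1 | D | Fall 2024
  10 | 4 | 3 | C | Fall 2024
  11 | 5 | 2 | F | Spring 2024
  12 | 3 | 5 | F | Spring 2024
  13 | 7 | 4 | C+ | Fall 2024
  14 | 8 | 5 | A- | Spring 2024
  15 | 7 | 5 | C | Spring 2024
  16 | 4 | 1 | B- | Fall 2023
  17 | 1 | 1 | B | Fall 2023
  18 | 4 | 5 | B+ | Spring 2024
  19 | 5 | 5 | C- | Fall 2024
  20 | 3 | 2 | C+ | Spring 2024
SELECT p.name FROM students p LEFT JOIN enrollments c ON c.student_id = p.id WHERE c.id IS NULL

Execution result:
Grace Johnson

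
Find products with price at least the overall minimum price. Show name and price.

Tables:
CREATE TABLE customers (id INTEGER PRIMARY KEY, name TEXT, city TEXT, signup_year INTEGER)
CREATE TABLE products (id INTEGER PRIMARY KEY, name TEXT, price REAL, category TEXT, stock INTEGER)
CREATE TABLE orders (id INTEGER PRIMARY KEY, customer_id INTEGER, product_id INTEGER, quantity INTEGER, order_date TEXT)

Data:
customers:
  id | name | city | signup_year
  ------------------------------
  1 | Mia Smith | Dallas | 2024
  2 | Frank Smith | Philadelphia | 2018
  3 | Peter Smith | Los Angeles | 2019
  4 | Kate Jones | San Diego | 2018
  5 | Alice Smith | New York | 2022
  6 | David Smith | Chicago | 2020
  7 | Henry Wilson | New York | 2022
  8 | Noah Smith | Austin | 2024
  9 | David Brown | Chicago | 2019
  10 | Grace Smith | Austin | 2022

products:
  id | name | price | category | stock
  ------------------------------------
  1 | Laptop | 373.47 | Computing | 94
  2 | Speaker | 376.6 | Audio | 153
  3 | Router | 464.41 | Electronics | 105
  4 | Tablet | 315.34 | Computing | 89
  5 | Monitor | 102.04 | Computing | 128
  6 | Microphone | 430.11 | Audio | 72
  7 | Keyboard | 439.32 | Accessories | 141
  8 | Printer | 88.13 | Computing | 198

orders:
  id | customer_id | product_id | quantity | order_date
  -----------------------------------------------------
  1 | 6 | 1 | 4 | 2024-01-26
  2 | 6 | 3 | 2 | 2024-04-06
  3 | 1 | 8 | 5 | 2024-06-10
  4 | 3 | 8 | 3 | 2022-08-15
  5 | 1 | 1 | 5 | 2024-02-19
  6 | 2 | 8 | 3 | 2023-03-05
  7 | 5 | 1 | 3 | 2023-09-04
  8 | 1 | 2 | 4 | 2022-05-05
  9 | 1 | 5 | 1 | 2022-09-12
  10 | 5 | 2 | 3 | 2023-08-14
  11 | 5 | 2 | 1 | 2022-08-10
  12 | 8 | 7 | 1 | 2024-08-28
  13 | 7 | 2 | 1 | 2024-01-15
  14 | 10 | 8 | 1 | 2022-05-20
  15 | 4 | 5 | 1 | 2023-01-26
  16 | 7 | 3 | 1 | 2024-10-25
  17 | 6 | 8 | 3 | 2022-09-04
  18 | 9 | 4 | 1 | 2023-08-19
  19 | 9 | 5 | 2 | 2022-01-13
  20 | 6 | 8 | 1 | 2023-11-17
SELECT name, price FROM products WHERE price >= (SELECT MIN(price) FROM products)

Execution result:
name | price
Laptop | 373.47
Speaker | 376.60
Router | 464.41
Tablet | 315.34
Monitor | 102.04
Microphone | 430.11
Keyboard | 439.32
Printer | 88.13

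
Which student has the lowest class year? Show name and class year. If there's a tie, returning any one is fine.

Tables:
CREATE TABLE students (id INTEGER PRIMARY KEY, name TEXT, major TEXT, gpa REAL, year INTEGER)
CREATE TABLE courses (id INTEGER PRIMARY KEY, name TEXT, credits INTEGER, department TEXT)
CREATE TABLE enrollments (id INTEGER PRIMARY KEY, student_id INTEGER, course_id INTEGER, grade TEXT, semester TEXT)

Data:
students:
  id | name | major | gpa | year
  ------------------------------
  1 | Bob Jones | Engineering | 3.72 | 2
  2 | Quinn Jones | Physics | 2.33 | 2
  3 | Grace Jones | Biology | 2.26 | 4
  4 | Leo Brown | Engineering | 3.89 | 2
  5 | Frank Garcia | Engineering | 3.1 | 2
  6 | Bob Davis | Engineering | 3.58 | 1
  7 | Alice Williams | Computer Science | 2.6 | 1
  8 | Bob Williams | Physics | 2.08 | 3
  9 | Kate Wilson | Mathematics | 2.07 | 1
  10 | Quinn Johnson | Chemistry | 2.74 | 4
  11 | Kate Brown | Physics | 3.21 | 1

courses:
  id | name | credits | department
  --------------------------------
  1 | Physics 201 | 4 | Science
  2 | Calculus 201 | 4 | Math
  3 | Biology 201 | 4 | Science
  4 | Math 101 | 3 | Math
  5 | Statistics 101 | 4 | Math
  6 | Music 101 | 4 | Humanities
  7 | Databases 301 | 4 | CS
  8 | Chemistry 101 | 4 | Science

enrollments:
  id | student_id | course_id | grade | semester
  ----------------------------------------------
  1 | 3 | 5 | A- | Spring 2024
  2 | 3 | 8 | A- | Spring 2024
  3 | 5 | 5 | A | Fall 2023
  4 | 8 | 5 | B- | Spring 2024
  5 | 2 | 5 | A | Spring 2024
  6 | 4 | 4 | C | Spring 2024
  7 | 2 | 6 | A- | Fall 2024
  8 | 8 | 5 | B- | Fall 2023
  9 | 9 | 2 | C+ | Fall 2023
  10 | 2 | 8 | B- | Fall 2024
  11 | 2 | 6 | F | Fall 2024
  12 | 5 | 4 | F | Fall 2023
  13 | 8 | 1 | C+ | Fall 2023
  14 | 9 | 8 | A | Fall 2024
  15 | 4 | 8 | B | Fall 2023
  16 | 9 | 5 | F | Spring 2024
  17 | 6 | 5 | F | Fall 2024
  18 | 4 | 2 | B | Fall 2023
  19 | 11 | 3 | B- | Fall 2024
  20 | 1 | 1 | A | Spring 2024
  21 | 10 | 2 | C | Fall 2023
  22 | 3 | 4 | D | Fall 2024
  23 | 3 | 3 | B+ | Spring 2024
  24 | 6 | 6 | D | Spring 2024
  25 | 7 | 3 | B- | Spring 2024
SELECT name, year FROM students ORDER BY year ASC LIMIT 1

Execution result:
name | year
Bob Davis | 1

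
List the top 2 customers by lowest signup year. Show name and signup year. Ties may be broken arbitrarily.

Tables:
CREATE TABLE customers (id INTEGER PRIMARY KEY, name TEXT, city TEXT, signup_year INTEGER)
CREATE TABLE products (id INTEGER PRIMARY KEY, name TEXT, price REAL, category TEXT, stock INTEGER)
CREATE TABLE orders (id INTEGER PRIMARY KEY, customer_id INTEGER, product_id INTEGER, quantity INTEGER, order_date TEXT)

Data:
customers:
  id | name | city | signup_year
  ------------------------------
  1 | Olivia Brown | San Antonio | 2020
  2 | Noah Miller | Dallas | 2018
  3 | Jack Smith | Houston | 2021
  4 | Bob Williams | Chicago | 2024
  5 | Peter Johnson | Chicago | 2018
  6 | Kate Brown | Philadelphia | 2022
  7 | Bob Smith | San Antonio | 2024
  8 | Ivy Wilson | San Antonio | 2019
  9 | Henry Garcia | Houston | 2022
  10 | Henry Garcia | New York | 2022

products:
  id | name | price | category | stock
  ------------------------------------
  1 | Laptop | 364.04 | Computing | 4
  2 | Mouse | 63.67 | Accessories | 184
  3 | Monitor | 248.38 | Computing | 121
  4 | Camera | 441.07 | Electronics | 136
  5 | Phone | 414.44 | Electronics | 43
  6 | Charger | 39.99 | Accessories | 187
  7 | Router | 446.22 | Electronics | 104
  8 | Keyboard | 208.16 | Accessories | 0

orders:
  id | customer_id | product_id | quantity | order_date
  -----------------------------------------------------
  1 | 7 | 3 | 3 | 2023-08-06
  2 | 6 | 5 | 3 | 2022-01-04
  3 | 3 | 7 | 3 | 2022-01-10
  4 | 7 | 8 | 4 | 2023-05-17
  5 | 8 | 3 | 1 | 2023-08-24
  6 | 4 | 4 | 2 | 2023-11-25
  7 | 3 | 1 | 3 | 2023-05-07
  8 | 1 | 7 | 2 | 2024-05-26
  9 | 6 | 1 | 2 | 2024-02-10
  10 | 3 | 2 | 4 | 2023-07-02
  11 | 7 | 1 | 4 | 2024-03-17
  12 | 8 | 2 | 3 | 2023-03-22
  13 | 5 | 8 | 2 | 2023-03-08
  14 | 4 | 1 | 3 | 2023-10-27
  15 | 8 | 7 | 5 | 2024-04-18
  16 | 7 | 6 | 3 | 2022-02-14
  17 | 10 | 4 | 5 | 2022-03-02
SELECT name, signup_year FROM customers ORDER BY signup_year ASC LIMIT 2

Execution result:
name | signup_year
Noah Miller | 2018
Peter Johnson | 2018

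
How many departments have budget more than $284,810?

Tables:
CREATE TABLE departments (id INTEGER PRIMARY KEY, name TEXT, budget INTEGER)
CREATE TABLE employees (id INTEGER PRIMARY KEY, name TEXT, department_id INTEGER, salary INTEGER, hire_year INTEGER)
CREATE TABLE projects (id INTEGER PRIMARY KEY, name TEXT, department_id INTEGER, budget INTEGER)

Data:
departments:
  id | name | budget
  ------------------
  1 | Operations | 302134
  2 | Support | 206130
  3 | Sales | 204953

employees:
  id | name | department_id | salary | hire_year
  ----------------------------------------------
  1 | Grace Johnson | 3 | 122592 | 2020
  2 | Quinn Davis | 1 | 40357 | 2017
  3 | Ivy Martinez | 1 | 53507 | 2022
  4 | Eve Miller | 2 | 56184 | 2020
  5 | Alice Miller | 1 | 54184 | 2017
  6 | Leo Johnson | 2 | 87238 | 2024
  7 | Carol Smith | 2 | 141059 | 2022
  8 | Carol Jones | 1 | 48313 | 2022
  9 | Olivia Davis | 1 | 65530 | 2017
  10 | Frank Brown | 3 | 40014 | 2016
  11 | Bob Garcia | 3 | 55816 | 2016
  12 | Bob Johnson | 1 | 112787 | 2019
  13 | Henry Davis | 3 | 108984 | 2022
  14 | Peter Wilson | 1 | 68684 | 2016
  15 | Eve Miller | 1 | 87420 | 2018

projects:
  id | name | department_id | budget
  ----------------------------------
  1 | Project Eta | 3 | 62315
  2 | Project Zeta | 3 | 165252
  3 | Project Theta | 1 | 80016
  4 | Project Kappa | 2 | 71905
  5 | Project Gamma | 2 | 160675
SELECT COUNT(*) FROM departments WHERE budget > 284810

Execution result:
1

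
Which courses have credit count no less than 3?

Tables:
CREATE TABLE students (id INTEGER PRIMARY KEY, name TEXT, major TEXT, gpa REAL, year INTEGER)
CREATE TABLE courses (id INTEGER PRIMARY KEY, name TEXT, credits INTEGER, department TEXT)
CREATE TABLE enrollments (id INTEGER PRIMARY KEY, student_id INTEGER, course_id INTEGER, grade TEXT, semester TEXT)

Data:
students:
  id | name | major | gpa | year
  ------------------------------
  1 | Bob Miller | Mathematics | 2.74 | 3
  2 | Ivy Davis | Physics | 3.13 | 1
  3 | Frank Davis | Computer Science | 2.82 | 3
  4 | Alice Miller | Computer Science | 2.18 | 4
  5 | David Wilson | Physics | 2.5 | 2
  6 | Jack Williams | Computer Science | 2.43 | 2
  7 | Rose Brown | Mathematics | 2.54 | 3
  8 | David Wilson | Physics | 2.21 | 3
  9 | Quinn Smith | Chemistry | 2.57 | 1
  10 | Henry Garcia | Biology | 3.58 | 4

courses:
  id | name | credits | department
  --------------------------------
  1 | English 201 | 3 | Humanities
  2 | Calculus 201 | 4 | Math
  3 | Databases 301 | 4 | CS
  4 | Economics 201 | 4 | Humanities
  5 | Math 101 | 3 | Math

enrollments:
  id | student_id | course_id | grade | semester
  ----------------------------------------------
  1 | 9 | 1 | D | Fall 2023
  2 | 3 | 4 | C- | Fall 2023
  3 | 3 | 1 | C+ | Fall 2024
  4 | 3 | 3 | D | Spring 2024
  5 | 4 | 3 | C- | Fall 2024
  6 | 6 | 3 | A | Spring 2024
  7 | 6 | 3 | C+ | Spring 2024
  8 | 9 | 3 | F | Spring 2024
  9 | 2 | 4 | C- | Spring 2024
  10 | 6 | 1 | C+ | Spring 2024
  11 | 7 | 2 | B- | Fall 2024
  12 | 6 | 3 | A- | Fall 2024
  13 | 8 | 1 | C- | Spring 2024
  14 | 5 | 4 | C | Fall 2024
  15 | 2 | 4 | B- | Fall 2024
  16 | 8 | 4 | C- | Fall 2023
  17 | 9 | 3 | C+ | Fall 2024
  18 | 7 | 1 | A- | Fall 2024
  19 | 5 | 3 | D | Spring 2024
SELECT name, credits FROM courses WHERE credits >= 3

Execution result:
name | credits
English 201 | 3
Calculus 201 | 4
Databases 301 | 4
Economics 201 | 4
Math 101 | 3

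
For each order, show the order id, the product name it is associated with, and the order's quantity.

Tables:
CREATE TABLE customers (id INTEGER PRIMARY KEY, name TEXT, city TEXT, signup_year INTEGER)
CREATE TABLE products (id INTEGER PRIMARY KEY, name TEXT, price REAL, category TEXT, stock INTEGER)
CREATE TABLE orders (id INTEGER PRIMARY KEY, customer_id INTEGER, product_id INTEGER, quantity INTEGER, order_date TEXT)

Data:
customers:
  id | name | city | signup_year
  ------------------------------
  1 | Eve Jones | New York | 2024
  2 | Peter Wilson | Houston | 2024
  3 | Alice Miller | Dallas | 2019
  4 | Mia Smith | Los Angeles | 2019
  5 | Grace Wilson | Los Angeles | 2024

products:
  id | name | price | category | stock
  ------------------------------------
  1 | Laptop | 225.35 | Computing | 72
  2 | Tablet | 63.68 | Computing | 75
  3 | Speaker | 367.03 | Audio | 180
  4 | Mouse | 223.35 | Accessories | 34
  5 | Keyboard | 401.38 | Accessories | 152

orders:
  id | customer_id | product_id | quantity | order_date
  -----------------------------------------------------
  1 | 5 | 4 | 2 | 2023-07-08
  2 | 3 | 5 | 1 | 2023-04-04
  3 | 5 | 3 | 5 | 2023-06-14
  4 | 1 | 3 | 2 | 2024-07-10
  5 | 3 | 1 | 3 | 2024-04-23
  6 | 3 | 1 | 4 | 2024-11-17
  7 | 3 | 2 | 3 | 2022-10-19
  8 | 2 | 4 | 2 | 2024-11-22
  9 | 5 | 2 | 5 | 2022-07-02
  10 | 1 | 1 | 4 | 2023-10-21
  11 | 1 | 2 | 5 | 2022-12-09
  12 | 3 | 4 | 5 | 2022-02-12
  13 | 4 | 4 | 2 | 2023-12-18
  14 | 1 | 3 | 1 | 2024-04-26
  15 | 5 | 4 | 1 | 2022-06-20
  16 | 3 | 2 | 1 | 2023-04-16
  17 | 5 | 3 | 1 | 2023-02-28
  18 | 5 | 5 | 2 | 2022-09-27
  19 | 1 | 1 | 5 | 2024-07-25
SELECT c.id, p.name AS product, c.quantity FROM orders c JOIN products p ON c.product_id = p.id

Execution result:
id | product | quantity
1 | Mouse | 2
2 | Keyboard | 1
3 | Speaker | 5
4 | Speaker | 2
5 | Laptop | 3
6 | Laptop | 4
7 | Tablet | 3
8 | Mouse | 2
9 | Tablet | 5
10 | Laptop | 4
11 | Tablet | 5
12 | Mouse | 5
13 | Mouse | 2
14 | Speaker | 1
15 | Mouse | 1
16 | Tablet | 1
17 | Speaker | 1
18 | Keyboard | 2
19 | Laptop | 5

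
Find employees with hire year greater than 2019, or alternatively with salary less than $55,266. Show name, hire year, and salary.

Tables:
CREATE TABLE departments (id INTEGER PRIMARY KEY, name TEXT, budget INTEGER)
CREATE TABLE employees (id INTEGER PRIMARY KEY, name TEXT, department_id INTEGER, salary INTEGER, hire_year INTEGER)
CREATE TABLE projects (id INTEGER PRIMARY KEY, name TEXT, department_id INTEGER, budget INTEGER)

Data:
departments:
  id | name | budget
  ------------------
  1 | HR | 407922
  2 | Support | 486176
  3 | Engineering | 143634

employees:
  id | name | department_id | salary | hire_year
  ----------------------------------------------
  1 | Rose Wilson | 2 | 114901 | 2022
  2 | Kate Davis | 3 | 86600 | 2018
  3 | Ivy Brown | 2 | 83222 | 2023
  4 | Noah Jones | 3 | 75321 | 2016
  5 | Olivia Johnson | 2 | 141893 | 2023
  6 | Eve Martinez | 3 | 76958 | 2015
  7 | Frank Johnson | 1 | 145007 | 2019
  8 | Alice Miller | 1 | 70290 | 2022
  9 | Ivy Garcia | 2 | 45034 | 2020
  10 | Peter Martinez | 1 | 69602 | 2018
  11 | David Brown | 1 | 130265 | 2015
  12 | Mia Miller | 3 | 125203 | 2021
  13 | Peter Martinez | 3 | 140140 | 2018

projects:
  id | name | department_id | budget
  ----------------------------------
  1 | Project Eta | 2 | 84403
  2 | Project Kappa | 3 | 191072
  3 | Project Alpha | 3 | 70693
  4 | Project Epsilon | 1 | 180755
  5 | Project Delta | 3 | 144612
SELECT name, hire_year, salary FROM employees WHERE hire_year > 2019 OR salary < 55266

Execution result:
name | hire_year | salary
Rose Wilson | 2022 | 114901
Ivy Brown | 2023 | 83222
Olivia Johnson | 2023 | 141893
Alice Miller | 2022 | 70290
Ivy Garcia | 2020 | 45034
Mia Miller | 2021 | 125203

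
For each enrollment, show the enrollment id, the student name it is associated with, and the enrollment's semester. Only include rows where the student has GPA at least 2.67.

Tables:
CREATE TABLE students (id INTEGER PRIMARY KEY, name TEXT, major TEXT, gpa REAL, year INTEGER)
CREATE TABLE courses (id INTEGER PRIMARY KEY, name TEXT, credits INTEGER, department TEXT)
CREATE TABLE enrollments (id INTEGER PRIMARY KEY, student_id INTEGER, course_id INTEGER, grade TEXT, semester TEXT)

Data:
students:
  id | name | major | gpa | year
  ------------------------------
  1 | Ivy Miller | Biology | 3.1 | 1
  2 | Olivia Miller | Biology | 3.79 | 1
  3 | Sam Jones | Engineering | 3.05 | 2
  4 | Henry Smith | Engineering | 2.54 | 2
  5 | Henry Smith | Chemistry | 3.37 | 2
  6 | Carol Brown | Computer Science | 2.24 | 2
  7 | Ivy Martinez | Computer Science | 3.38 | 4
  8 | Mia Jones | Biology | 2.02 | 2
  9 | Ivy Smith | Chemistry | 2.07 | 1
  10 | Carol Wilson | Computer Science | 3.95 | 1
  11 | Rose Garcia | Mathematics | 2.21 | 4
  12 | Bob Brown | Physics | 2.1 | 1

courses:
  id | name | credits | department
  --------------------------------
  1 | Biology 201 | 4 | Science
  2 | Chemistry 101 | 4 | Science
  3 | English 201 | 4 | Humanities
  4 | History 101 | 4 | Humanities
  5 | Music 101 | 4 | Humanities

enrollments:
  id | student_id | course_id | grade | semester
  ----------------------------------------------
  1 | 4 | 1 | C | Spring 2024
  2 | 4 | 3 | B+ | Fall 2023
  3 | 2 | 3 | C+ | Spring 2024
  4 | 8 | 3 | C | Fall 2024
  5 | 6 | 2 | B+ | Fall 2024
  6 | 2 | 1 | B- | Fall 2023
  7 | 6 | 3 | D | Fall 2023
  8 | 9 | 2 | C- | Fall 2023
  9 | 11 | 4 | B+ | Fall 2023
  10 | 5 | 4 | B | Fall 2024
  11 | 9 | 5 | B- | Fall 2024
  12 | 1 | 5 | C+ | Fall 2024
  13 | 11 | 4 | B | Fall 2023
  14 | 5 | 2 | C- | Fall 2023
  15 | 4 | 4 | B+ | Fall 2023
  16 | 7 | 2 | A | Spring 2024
SELECT c.id, p.name AS student, c.semester FROM enrollments c JOIN students p ON c.student_id = p.id WHERE p.gpa >= 2.67

Execution result:
id | student | semester
3 | Olivia Miller | Spring 2024
6 | Olivia Miller | Fall 2023
10 | Henry Smith | Fall 2024
12 | Ivy Miller | Fall 2024
14 | Henry Smith | Fall 2023
16 | Ivy Martinez | Spring 2024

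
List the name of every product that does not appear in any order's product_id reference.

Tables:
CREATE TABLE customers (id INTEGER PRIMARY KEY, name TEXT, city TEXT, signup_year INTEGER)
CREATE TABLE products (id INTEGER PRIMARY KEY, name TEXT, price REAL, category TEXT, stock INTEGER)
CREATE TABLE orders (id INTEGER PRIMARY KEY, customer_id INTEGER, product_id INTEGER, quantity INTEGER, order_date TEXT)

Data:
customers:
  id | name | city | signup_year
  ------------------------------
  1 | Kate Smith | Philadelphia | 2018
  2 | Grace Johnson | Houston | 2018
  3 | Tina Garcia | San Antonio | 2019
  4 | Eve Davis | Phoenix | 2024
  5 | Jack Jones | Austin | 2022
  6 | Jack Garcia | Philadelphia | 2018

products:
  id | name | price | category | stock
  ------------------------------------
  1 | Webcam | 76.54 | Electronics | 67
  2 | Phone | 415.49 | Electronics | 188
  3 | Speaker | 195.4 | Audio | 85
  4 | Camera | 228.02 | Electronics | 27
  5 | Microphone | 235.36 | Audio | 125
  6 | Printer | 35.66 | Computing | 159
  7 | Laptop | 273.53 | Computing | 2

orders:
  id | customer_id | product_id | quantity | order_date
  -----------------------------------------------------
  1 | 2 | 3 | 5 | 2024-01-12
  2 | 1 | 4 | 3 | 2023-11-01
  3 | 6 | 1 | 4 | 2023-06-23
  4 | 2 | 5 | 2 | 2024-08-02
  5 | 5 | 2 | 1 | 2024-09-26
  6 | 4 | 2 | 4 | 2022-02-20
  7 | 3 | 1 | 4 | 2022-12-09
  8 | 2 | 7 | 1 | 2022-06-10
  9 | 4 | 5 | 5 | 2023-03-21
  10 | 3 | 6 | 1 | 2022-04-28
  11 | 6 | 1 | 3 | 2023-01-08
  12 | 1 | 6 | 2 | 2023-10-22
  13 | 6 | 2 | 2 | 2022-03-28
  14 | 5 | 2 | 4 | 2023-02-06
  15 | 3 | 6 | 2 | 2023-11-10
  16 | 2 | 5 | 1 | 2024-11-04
SELECT p.name FROM products p LEFT JOIN orders c ON c.product_id = p.id WHERE c.id IS NULL

Execution result:
(no rows)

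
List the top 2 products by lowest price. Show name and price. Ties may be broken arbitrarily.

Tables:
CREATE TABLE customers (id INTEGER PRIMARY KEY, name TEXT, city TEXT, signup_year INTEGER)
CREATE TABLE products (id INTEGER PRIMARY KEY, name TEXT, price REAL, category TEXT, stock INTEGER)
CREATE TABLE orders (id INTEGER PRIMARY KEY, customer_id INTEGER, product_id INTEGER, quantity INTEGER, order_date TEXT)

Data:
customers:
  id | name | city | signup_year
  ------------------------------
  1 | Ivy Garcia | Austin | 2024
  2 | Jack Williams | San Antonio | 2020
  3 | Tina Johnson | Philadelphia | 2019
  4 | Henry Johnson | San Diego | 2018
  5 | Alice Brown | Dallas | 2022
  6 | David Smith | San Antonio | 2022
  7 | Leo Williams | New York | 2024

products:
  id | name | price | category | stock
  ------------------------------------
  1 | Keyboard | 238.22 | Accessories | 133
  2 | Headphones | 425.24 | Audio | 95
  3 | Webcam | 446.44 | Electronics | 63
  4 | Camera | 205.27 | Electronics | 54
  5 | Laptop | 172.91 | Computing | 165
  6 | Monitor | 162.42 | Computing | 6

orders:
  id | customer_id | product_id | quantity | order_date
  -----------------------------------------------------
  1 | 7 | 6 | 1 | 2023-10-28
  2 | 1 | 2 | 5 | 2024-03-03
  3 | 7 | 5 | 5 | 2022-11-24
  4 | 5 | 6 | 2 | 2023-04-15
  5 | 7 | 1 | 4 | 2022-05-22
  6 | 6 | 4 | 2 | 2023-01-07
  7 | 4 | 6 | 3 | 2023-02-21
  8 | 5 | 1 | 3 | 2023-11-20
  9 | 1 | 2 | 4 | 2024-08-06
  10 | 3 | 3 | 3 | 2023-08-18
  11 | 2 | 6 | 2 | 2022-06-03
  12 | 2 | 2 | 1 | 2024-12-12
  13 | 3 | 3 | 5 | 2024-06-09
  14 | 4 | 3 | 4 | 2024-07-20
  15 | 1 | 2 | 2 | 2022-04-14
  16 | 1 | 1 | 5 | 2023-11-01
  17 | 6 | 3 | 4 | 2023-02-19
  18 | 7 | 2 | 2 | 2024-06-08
SELECT name, price FROM products ORDER BY price ASC LIMIT 2

Execution result:
name | price
Monitor | 162.42
Laptop | 172.91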